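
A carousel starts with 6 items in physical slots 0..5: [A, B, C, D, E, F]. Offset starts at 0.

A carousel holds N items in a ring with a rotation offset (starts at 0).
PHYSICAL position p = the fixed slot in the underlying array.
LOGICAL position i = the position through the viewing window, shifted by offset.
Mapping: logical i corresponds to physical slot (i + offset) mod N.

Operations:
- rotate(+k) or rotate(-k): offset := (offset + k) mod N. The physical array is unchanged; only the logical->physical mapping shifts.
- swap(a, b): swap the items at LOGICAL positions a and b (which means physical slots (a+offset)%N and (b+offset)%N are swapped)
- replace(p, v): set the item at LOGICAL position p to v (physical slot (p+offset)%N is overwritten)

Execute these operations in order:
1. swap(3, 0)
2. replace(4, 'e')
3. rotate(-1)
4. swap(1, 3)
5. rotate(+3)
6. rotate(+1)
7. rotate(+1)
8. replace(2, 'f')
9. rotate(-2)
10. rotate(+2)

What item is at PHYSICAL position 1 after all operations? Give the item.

Answer: B

Derivation:
After op 1 (swap(3, 0)): offset=0, physical=[D,B,C,A,E,F], logical=[D,B,C,A,E,F]
After op 2 (replace(4, 'e')): offset=0, physical=[D,B,C,A,e,F], logical=[D,B,C,A,e,F]
After op 3 (rotate(-1)): offset=5, physical=[D,B,C,A,e,F], logical=[F,D,B,C,A,e]
After op 4 (swap(1, 3)): offset=5, physical=[C,B,D,A,e,F], logical=[F,C,B,D,A,e]
After op 5 (rotate(+3)): offset=2, physical=[C,B,D,A,e,F], logical=[D,A,e,F,C,B]
After op 6 (rotate(+1)): offset=3, physical=[C,B,D,A,e,F], logical=[A,e,F,C,B,D]
After op 7 (rotate(+1)): offset=4, physical=[C,B,D,A,e,F], logical=[e,F,C,B,D,A]
After op 8 (replace(2, 'f')): offset=4, physical=[f,B,D,A,e,F], logical=[e,F,f,B,D,A]
After op 9 (rotate(-2)): offset=2, physical=[f,B,D,A,e,F], logical=[D,A,e,F,f,B]
After op 10 (rotate(+2)): offset=4, physical=[f,B,D,A,e,F], logical=[e,F,f,B,D,A]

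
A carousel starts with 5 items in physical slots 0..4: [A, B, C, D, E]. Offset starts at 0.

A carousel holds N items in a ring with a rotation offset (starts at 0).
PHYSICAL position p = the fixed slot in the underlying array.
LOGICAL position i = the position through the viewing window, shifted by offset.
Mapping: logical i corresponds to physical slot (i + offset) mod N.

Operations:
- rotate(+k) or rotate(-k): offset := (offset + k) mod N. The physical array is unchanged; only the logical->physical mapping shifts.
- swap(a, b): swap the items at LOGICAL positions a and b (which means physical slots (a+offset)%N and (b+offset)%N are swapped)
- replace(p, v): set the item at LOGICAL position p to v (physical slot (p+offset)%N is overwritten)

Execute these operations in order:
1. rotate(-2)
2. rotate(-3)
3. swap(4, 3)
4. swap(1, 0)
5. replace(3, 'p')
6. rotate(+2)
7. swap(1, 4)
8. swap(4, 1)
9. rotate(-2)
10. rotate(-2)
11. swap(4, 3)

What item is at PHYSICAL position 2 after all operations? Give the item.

Answer: A

Derivation:
After op 1 (rotate(-2)): offset=3, physical=[A,B,C,D,E], logical=[D,E,A,B,C]
After op 2 (rotate(-3)): offset=0, physical=[A,B,C,D,E], logical=[A,B,C,D,E]
After op 3 (swap(4, 3)): offset=0, physical=[A,B,C,E,D], logical=[A,B,C,E,D]
After op 4 (swap(1, 0)): offset=0, physical=[B,A,C,E,D], logical=[B,A,C,E,D]
After op 5 (replace(3, 'p')): offset=0, physical=[B,A,C,p,D], logical=[B,A,C,p,D]
After op 6 (rotate(+2)): offset=2, physical=[B,A,C,p,D], logical=[C,p,D,B,A]
After op 7 (swap(1, 4)): offset=2, physical=[B,p,C,A,D], logical=[C,A,D,B,p]
After op 8 (swap(4, 1)): offset=2, physical=[B,A,C,p,D], logical=[C,p,D,B,A]
After op 9 (rotate(-2)): offset=0, physical=[B,A,C,p,D], logical=[B,A,C,p,D]
After op 10 (rotate(-2)): offset=3, physical=[B,A,C,p,D], logical=[p,D,B,A,C]
After op 11 (swap(4, 3)): offset=3, physical=[B,C,A,p,D], logical=[p,D,B,C,A]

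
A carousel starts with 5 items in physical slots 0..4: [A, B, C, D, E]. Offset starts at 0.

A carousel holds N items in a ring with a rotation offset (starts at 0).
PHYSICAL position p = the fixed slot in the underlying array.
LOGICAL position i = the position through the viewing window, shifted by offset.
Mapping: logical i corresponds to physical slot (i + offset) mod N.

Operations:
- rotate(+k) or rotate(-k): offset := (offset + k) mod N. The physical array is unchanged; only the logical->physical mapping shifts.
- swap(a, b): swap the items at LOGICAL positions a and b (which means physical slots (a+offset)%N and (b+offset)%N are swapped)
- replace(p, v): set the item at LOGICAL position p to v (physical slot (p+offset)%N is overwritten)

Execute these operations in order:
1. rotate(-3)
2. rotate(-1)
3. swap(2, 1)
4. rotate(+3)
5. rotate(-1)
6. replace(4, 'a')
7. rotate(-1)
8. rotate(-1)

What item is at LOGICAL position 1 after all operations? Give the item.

After op 1 (rotate(-3)): offset=2, physical=[A,B,C,D,E], logical=[C,D,E,A,B]
After op 2 (rotate(-1)): offset=1, physical=[A,B,C,D,E], logical=[B,C,D,E,A]
After op 3 (swap(2, 1)): offset=1, physical=[A,B,D,C,E], logical=[B,D,C,E,A]
After op 4 (rotate(+3)): offset=4, physical=[A,B,D,C,E], logical=[E,A,B,D,C]
After op 5 (rotate(-1)): offset=3, physical=[A,B,D,C,E], logical=[C,E,A,B,D]
After op 6 (replace(4, 'a')): offset=3, physical=[A,B,a,C,E], logical=[C,E,A,B,a]
After op 7 (rotate(-1)): offset=2, physical=[A,B,a,C,E], logical=[a,C,E,A,B]
After op 8 (rotate(-1)): offset=1, physical=[A,B,a,C,E], logical=[B,a,C,E,A]

Answer: a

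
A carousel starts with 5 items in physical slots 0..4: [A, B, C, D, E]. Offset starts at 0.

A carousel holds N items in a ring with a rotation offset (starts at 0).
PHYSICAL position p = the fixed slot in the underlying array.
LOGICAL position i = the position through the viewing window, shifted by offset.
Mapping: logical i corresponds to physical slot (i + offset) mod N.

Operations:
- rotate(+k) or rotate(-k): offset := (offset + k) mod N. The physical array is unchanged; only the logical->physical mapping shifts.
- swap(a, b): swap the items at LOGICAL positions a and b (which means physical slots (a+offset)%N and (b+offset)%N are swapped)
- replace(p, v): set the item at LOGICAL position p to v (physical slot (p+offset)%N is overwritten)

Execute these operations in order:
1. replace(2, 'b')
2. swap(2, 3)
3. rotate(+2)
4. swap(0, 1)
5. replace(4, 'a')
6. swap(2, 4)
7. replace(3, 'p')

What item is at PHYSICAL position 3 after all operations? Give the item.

Answer: D

Derivation:
After op 1 (replace(2, 'b')): offset=0, physical=[A,B,b,D,E], logical=[A,B,b,D,E]
After op 2 (swap(2, 3)): offset=0, physical=[A,B,D,b,E], logical=[A,B,D,b,E]
After op 3 (rotate(+2)): offset=2, physical=[A,B,D,b,E], logical=[D,b,E,A,B]
After op 4 (swap(0, 1)): offset=2, physical=[A,B,b,D,E], logical=[b,D,E,A,B]
After op 5 (replace(4, 'a')): offset=2, physical=[A,a,b,D,E], logical=[b,D,E,A,a]
After op 6 (swap(2, 4)): offset=2, physical=[A,E,b,D,a], logical=[b,D,a,A,E]
After op 7 (replace(3, 'p')): offset=2, physical=[p,E,b,D,a], logical=[b,D,a,p,E]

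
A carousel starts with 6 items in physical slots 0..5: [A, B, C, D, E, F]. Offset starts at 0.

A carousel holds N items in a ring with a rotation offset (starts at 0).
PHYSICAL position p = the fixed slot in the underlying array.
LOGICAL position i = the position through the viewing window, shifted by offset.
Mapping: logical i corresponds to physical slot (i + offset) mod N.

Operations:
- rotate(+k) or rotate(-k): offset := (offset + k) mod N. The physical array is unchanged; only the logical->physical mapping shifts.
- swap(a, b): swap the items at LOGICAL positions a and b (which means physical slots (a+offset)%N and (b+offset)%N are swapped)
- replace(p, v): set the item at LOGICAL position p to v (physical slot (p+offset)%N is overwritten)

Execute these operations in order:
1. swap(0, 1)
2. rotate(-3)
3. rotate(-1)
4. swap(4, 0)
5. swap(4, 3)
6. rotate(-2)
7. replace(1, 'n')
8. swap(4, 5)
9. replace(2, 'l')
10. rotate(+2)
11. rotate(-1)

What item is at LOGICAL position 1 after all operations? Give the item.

After op 1 (swap(0, 1)): offset=0, physical=[B,A,C,D,E,F], logical=[B,A,C,D,E,F]
After op 2 (rotate(-3)): offset=3, physical=[B,A,C,D,E,F], logical=[D,E,F,B,A,C]
After op 3 (rotate(-1)): offset=2, physical=[B,A,C,D,E,F], logical=[C,D,E,F,B,A]
After op 4 (swap(4, 0)): offset=2, physical=[C,A,B,D,E,F], logical=[B,D,E,F,C,A]
After op 5 (swap(4, 3)): offset=2, physical=[F,A,B,D,E,C], logical=[B,D,E,C,F,A]
After op 6 (rotate(-2)): offset=0, physical=[F,A,B,D,E,C], logical=[F,A,B,D,E,C]
After op 7 (replace(1, 'n')): offset=0, physical=[F,n,B,D,E,C], logical=[F,n,B,D,E,C]
After op 8 (swap(4, 5)): offset=0, physical=[F,n,B,D,C,E], logical=[F,n,B,D,C,E]
After op 9 (replace(2, 'l')): offset=0, physical=[F,n,l,D,C,E], logical=[F,n,l,D,C,E]
After op 10 (rotate(+2)): offset=2, physical=[F,n,l,D,C,E], logical=[l,D,C,E,F,n]
After op 11 (rotate(-1)): offset=1, physical=[F,n,l,D,C,E], logical=[n,l,D,C,E,F]

Answer: l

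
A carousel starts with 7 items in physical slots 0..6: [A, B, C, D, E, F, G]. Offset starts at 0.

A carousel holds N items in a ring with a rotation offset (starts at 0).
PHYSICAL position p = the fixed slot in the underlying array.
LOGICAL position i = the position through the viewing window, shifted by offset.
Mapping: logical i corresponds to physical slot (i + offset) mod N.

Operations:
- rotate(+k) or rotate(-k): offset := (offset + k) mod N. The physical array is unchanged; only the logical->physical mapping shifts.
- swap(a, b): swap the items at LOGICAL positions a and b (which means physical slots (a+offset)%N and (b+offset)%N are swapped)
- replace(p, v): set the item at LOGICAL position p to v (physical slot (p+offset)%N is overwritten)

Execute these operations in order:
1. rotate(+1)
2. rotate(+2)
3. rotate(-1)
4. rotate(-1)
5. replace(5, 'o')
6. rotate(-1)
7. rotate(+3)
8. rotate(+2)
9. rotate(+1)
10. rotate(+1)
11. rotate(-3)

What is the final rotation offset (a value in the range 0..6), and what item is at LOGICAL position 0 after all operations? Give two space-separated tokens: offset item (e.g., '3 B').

After op 1 (rotate(+1)): offset=1, physical=[A,B,C,D,E,F,G], logical=[B,C,D,E,F,G,A]
After op 2 (rotate(+2)): offset=3, physical=[A,B,C,D,E,F,G], logical=[D,E,F,G,A,B,C]
After op 3 (rotate(-1)): offset=2, physical=[A,B,C,D,E,F,G], logical=[C,D,E,F,G,A,B]
After op 4 (rotate(-1)): offset=1, physical=[A,B,C,D,E,F,G], logical=[B,C,D,E,F,G,A]
After op 5 (replace(5, 'o')): offset=1, physical=[A,B,C,D,E,F,o], logical=[B,C,D,E,F,o,A]
After op 6 (rotate(-1)): offset=0, physical=[A,B,C,D,E,F,o], logical=[A,B,C,D,E,F,o]
After op 7 (rotate(+3)): offset=3, physical=[A,B,C,D,E,F,o], logical=[D,E,F,o,A,B,C]
After op 8 (rotate(+2)): offset=5, physical=[A,B,C,D,E,F,o], logical=[F,o,A,B,C,D,E]
After op 9 (rotate(+1)): offset=6, physical=[A,B,C,D,E,F,o], logical=[o,A,B,C,D,E,F]
After op 10 (rotate(+1)): offset=0, physical=[A,B,C,D,E,F,o], logical=[A,B,C,D,E,F,o]
After op 11 (rotate(-3)): offset=4, physical=[A,B,C,D,E,F,o], logical=[E,F,o,A,B,C,D]

Answer: 4 E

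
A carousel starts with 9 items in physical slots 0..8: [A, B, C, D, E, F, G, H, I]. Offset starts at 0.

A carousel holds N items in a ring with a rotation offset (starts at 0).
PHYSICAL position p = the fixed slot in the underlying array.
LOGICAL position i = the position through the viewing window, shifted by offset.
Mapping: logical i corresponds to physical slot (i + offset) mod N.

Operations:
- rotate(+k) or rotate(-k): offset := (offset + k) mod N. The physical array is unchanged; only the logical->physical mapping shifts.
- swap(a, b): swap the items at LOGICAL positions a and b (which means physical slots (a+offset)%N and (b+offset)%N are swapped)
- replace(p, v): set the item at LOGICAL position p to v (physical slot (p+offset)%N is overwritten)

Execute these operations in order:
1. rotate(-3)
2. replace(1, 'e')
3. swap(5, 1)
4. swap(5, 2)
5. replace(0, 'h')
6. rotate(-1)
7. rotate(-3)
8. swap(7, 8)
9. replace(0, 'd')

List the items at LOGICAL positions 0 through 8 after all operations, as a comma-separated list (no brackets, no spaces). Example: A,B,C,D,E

After op 1 (rotate(-3)): offset=6, physical=[A,B,C,D,E,F,G,H,I], logical=[G,H,I,A,B,C,D,E,F]
After op 2 (replace(1, 'e')): offset=6, physical=[A,B,C,D,E,F,G,e,I], logical=[G,e,I,A,B,C,D,E,F]
After op 3 (swap(5, 1)): offset=6, physical=[A,B,e,D,E,F,G,C,I], logical=[G,C,I,A,B,e,D,E,F]
After op 4 (swap(5, 2)): offset=6, physical=[A,B,I,D,E,F,G,C,e], logical=[G,C,e,A,B,I,D,E,F]
After op 5 (replace(0, 'h')): offset=6, physical=[A,B,I,D,E,F,h,C,e], logical=[h,C,e,A,B,I,D,E,F]
After op 6 (rotate(-1)): offset=5, physical=[A,B,I,D,E,F,h,C,e], logical=[F,h,C,e,A,B,I,D,E]
After op 7 (rotate(-3)): offset=2, physical=[A,B,I,D,E,F,h,C,e], logical=[I,D,E,F,h,C,e,A,B]
After op 8 (swap(7, 8)): offset=2, physical=[B,A,I,D,E,F,h,C,e], logical=[I,D,E,F,h,C,e,B,A]
After op 9 (replace(0, 'd')): offset=2, physical=[B,A,d,D,E,F,h,C,e], logical=[d,D,E,F,h,C,e,B,A]

Answer: d,D,E,F,h,C,e,B,A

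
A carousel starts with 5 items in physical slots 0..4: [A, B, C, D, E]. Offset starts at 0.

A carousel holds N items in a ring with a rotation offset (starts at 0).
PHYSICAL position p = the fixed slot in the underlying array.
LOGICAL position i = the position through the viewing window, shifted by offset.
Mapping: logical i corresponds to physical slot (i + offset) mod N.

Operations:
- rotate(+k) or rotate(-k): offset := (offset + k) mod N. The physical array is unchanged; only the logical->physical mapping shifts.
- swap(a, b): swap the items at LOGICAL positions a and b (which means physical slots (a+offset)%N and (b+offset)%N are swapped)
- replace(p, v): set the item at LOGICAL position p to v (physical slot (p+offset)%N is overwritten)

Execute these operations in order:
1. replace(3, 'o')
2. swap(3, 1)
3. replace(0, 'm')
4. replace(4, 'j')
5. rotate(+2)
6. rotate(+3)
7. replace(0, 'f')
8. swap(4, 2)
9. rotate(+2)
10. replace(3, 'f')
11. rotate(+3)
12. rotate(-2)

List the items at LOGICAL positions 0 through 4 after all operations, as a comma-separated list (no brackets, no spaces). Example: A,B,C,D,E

After op 1 (replace(3, 'o')): offset=0, physical=[A,B,C,o,E], logical=[A,B,C,o,E]
After op 2 (swap(3, 1)): offset=0, physical=[A,o,C,B,E], logical=[A,o,C,B,E]
After op 3 (replace(0, 'm')): offset=0, physical=[m,o,C,B,E], logical=[m,o,C,B,E]
After op 4 (replace(4, 'j')): offset=0, physical=[m,o,C,B,j], logical=[m,o,C,B,j]
After op 5 (rotate(+2)): offset=2, physical=[m,o,C,B,j], logical=[C,B,j,m,o]
After op 6 (rotate(+3)): offset=0, physical=[m,o,C,B,j], logical=[m,o,C,B,j]
After op 7 (replace(0, 'f')): offset=0, physical=[f,o,C,B,j], logical=[f,o,C,B,j]
After op 8 (swap(4, 2)): offset=0, physical=[f,o,j,B,C], logical=[f,o,j,B,C]
After op 9 (rotate(+2)): offset=2, physical=[f,o,j,B,C], logical=[j,B,C,f,o]
After op 10 (replace(3, 'f')): offset=2, physical=[f,o,j,B,C], logical=[j,B,C,f,o]
After op 11 (rotate(+3)): offset=0, physical=[f,o,j,B,C], logical=[f,o,j,B,C]
After op 12 (rotate(-2)): offset=3, physical=[f,o,j,B,C], logical=[B,C,f,o,j]

Answer: B,C,f,o,j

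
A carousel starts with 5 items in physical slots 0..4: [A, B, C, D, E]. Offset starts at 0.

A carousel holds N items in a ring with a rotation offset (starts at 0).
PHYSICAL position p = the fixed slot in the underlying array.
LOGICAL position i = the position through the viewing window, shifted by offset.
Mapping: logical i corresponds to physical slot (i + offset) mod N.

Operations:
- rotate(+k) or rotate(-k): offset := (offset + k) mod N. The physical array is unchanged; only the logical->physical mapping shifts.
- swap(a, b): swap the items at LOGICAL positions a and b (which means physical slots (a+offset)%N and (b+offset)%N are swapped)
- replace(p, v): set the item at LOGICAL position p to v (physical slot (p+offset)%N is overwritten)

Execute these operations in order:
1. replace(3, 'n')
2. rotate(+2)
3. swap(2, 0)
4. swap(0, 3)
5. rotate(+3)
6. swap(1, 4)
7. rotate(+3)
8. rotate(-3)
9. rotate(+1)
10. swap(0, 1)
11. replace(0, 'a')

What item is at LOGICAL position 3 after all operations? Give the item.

After op 1 (replace(3, 'n')): offset=0, physical=[A,B,C,n,E], logical=[A,B,C,n,E]
After op 2 (rotate(+2)): offset=2, physical=[A,B,C,n,E], logical=[C,n,E,A,B]
After op 3 (swap(2, 0)): offset=2, physical=[A,B,E,n,C], logical=[E,n,C,A,B]
After op 4 (swap(0, 3)): offset=2, physical=[E,B,A,n,C], logical=[A,n,C,E,B]
After op 5 (rotate(+3)): offset=0, physical=[E,B,A,n,C], logical=[E,B,A,n,C]
After op 6 (swap(1, 4)): offset=0, physical=[E,C,A,n,B], logical=[E,C,A,n,B]
After op 7 (rotate(+3)): offset=3, physical=[E,C,A,n,B], logical=[n,B,E,C,A]
After op 8 (rotate(-3)): offset=0, physical=[E,C,A,n,B], logical=[E,C,A,n,B]
After op 9 (rotate(+1)): offset=1, physical=[E,C,A,n,B], logical=[C,A,n,B,E]
After op 10 (swap(0, 1)): offset=1, physical=[E,A,C,n,B], logical=[A,C,n,B,E]
After op 11 (replace(0, 'a')): offset=1, physical=[E,a,C,n,B], logical=[a,C,n,B,E]

Answer: B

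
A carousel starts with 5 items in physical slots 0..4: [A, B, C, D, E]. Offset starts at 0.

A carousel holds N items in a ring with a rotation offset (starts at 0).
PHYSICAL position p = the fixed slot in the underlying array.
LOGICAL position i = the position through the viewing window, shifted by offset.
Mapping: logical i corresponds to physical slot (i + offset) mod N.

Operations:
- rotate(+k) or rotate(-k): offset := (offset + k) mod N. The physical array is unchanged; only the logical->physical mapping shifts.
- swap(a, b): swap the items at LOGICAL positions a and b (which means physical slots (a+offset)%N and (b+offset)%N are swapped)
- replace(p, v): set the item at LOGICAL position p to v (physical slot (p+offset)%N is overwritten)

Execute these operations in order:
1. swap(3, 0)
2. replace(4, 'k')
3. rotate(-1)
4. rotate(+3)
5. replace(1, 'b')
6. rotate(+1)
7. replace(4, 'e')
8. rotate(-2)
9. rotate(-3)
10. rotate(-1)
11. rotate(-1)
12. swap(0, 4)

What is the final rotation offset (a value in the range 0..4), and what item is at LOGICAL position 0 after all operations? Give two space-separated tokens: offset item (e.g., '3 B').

After op 1 (swap(3, 0)): offset=0, physical=[D,B,C,A,E], logical=[D,B,C,A,E]
After op 2 (replace(4, 'k')): offset=0, physical=[D,B,C,A,k], logical=[D,B,C,A,k]
After op 3 (rotate(-1)): offset=4, physical=[D,B,C,A,k], logical=[k,D,B,C,A]
After op 4 (rotate(+3)): offset=2, physical=[D,B,C,A,k], logical=[C,A,k,D,B]
After op 5 (replace(1, 'b')): offset=2, physical=[D,B,C,b,k], logical=[C,b,k,D,B]
After op 6 (rotate(+1)): offset=3, physical=[D,B,C,b,k], logical=[b,k,D,B,C]
After op 7 (replace(4, 'e')): offset=3, physical=[D,B,e,b,k], logical=[b,k,D,B,e]
After op 8 (rotate(-2)): offset=1, physical=[D,B,e,b,k], logical=[B,e,b,k,D]
After op 9 (rotate(-3)): offset=3, physical=[D,B,e,b,k], logical=[b,k,D,B,e]
After op 10 (rotate(-1)): offset=2, physical=[D,B,e,b,k], logical=[e,b,k,D,B]
After op 11 (rotate(-1)): offset=1, physical=[D,B,e,b,k], logical=[B,e,b,k,D]
After op 12 (swap(0, 4)): offset=1, physical=[B,D,e,b,k], logical=[D,e,b,k,B]

Answer: 1 D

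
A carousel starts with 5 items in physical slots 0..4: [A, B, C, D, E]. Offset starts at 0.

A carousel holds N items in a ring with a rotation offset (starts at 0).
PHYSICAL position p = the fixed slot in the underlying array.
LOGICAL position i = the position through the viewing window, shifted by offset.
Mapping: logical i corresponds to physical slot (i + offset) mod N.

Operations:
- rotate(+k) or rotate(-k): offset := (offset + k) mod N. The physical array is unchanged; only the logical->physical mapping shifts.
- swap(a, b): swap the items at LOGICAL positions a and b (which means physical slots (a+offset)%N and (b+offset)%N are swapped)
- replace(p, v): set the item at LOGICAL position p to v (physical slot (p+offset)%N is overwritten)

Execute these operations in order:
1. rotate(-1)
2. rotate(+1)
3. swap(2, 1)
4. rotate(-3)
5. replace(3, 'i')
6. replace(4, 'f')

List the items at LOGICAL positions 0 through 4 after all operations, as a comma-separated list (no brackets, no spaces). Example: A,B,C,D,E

Answer: B,D,E,i,f

Derivation:
After op 1 (rotate(-1)): offset=4, physical=[A,B,C,D,E], logical=[E,A,B,C,D]
After op 2 (rotate(+1)): offset=0, physical=[A,B,C,D,E], logical=[A,B,C,D,E]
After op 3 (swap(2, 1)): offset=0, physical=[A,C,B,D,E], logical=[A,C,B,D,E]
After op 4 (rotate(-3)): offset=2, physical=[A,C,B,D,E], logical=[B,D,E,A,C]
After op 5 (replace(3, 'i')): offset=2, physical=[i,C,B,D,E], logical=[B,D,E,i,C]
After op 6 (replace(4, 'f')): offset=2, physical=[i,f,B,D,E], logical=[B,D,E,i,f]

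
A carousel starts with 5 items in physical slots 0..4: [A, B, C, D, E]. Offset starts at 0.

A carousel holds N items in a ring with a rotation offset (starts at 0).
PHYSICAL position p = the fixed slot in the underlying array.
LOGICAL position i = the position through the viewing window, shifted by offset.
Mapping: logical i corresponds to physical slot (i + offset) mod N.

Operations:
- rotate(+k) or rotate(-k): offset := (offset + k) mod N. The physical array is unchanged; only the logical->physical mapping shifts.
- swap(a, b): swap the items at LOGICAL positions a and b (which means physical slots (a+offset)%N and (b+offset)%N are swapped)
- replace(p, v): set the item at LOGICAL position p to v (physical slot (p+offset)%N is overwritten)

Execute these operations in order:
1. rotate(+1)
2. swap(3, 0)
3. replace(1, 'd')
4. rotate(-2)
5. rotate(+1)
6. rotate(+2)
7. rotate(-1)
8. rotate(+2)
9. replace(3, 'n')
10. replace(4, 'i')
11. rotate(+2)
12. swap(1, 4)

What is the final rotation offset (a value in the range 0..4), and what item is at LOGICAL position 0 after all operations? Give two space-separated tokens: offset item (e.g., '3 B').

After op 1 (rotate(+1)): offset=1, physical=[A,B,C,D,E], logical=[B,C,D,E,A]
After op 2 (swap(3, 0)): offset=1, physical=[A,E,C,D,B], logical=[E,C,D,B,A]
After op 3 (replace(1, 'd')): offset=1, physical=[A,E,d,D,B], logical=[E,d,D,B,A]
After op 4 (rotate(-2)): offset=4, physical=[A,E,d,D,B], logical=[B,A,E,d,D]
After op 5 (rotate(+1)): offset=0, physical=[A,E,d,D,B], logical=[A,E,d,D,B]
After op 6 (rotate(+2)): offset=2, physical=[A,E,d,D,B], logical=[d,D,B,A,E]
After op 7 (rotate(-1)): offset=1, physical=[A,E,d,D,B], logical=[E,d,D,B,A]
After op 8 (rotate(+2)): offset=3, physical=[A,E,d,D,B], logical=[D,B,A,E,d]
After op 9 (replace(3, 'n')): offset=3, physical=[A,n,d,D,B], logical=[D,B,A,n,d]
After op 10 (replace(4, 'i')): offset=3, physical=[A,n,i,D,B], logical=[D,B,A,n,i]
After op 11 (rotate(+2)): offset=0, physical=[A,n,i,D,B], logical=[A,n,i,D,B]
After op 12 (swap(1, 4)): offset=0, physical=[A,B,i,D,n], logical=[A,B,i,D,n]

Answer: 0 A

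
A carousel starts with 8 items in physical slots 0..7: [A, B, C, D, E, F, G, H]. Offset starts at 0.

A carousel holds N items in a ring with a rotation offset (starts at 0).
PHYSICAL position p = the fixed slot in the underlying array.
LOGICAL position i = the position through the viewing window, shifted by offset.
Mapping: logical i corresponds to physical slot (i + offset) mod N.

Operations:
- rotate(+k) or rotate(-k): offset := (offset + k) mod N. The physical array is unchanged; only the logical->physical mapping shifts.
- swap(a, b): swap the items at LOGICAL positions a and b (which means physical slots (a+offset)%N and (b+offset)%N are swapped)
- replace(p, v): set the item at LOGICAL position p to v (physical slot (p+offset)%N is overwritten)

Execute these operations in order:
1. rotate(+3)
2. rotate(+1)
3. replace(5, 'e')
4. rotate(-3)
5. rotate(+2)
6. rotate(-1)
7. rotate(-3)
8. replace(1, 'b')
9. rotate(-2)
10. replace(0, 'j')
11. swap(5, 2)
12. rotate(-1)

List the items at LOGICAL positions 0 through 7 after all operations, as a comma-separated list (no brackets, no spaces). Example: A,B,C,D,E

After op 1 (rotate(+3)): offset=3, physical=[A,B,C,D,E,F,G,H], logical=[D,E,F,G,H,A,B,C]
After op 2 (rotate(+1)): offset=4, physical=[A,B,C,D,E,F,G,H], logical=[E,F,G,H,A,B,C,D]
After op 3 (replace(5, 'e')): offset=4, physical=[A,e,C,D,E,F,G,H], logical=[E,F,G,H,A,e,C,D]
After op 4 (rotate(-3)): offset=1, physical=[A,e,C,D,E,F,G,H], logical=[e,C,D,E,F,G,H,A]
After op 5 (rotate(+2)): offset=3, physical=[A,e,C,D,E,F,G,H], logical=[D,E,F,G,H,A,e,C]
After op 6 (rotate(-1)): offset=2, physical=[A,e,C,D,E,F,G,H], logical=[C,D,E,F,G,H,A,e]
After op 7 (rotate(-3)): offset=7, physical=[A,e,C,D,E,F,G,H], logical=[H,A,e,C,D,E,F,G]
After op 8 (replace(1, 'b')): offset=7, physical=[b,e,C,D,E,F,G,H], logical=[H,b,e,C,D,E,F,G]
After op 9 (rotate(-2)): offset=5, physical=[b,e,C,D,E,F,G,H], logical=[F,G,H,b,e,C,D,E]
After op 10 (replace(0, 'j')): offset=5, physical=[b,e,C,D,E,j,G,H], logical=[j,G,H,b,e,C,D,E]
After op 11 (swap(5, 2)): offset=5, physical=[b,e,H,D,E,j,G,C], logical=[j,G,C,b,e,H,D,E]
After op 12 (rotate(-1)): offset=4, physical=[b,e,H,D,E,j,G,C], logical=[E,j,G,C,b,e,H,D]

Answer: E,j,G,C,b,e,H,D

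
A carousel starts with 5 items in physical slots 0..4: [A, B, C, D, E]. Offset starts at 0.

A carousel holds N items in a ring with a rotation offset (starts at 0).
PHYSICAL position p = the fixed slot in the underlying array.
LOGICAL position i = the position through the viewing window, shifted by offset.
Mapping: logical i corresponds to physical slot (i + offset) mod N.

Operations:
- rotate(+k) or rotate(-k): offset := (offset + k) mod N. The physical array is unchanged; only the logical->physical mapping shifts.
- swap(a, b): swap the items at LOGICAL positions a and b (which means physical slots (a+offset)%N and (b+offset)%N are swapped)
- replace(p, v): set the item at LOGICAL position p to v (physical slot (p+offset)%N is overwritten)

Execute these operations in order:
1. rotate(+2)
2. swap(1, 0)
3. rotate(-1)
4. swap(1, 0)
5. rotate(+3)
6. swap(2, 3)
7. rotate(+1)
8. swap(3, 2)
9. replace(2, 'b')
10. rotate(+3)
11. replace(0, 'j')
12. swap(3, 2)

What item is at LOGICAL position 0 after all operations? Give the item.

After op 1 (rotate(+2)): offset=2, physical=[A,B,C,D,E], logical=[C,D,E,A,B]
After op 2 (swap(1, 0)): offset=2, physical=[A,B,D,C,E], logical=[D,C,E,A,B]
After op 3 (rotate(-1)): offset=1, physical=[A,B,D,C,E], logical=[B,D,C,E,A]
After op 4 (swap(1, 0)): offset=1, physical=[A,D,B,C,E], logical=[D,B,C,E,A]
After op 5 (rotate(+3)): offset=4, physical=[A,D,B,C,E], logical=[E,A,D,B,C]
After op 6 (swap(2, 3)): offset=4, physical=[A,B,D,C,E], logical=[E,A,B,D,C]
After op 7 (rotate(+1)): offset=0, physical=[A,B,D,C,E], logical=[A,B,D,C,E]
After op 8 (swap(3, 2)): offset=0, physical=[A,B,C,D,E], logical=[A,B,C,D,E]
After op 9 (replace(2, 'b')): offset=0, physical=[A,B,b,D,E], logical=[A,B,b,D,E]
After op 10 (rotate(+3)): offset=3, physical=[A,B,b,D,E], logical=[D,E,A,B,b]
After op 11 (replace(0, 'j')): offset=3, physical=[A,B,b,j,E], logical=[j,E,A,B,b]
After op 12 (swap(3, 2)): offset=3, physical=[B,A,b,j,E], logical=[j,E,B,A,b]

Answer: j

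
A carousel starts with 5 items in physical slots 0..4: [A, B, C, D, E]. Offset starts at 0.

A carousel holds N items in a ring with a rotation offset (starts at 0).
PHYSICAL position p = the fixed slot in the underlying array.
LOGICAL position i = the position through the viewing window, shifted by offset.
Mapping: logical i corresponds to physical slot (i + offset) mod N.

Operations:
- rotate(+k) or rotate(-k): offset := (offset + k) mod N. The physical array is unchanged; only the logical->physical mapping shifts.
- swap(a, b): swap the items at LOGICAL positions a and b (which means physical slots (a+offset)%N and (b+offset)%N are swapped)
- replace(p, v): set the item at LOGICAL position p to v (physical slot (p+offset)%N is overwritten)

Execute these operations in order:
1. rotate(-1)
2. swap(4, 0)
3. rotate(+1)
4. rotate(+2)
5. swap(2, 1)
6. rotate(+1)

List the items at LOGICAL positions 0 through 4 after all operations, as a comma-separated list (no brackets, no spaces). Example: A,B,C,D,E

After op 1 (rotate(-1)): offset=4, physical=[A,B,C,D,E], logical=[E,A,B,C,D]
After op 2 (swap(4, 0)): offset=4, physical=[A,B,C,E,D], logical=[D,A,B,C,E]
After op 3 (rotate(+1)): offset=0, physical=[A,B,C,E,D], logical=[A,B,C,E,D]
After op 4 (rotate(+2)): offset=2, physical=[A,B,C,E,D], logical=[C,E,D,A,B]
After op 5 (swap(2, 1)): offset=2, physical=[A,B,C,D,E], logical=[C,D,E,A,B]
After op 6 (rotate(+1)): offset=3, physical=[A,B,C,D,E], logical=[D,E,A,B,C]

Answer: D,E,A,B,C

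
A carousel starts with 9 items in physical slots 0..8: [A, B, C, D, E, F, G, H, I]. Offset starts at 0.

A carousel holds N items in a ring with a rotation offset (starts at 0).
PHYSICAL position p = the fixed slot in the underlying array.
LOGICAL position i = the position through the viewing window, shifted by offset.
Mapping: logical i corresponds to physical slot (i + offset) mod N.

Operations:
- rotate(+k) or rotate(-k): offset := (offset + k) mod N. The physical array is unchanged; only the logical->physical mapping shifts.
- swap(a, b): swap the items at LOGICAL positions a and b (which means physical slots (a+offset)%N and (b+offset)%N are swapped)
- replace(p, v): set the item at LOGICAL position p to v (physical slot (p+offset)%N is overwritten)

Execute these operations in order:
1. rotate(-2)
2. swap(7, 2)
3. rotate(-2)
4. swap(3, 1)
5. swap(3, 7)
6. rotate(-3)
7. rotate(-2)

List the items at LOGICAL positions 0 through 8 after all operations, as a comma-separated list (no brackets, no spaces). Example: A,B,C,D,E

After op 1 (rotate(-2)): offset=7, physical=[A,B,C,D,E,F,G,H,I], logical=[H,I,A,B,C,D,E,F,G]
After op 2 (swap(7, 2)): offset=7, physical=[F,B,C,D,E,A,G,H,I], logical=[H,I,F,B,C,D,E,A,G]
After op 3 (rotate(-2)): offset=5, physical=[F,B,C,D,E,A,G,H,I], logical=[A,G,H,I,F,B,C,D,E]
After op 4 (swap(3, 1)): offset=5, physical=[F,B,C,D,E,A,I,H,G], logical=[A,I,H,G,F,B,C,D,E]
After op 5 (swap(3, 7)): offset=5, physical=[F,B,C,G,E,A,I,H,D], logical=[A,I,H,D,F,B,C,G,E]
After op 6 (rotate(-3)): offset=2, physical=[F,B,C,G,E,A,I,H,D], logical=[C,G,E,A,I,H,D,F,B]
After op 7 (rotate(-2)): offset=0, physical=[F,B,C,G,E,A,I,H,D], logical=[F,B,C,G,E,A,I,H,D]

Answer: F,B,C,G,E,A,I,H,D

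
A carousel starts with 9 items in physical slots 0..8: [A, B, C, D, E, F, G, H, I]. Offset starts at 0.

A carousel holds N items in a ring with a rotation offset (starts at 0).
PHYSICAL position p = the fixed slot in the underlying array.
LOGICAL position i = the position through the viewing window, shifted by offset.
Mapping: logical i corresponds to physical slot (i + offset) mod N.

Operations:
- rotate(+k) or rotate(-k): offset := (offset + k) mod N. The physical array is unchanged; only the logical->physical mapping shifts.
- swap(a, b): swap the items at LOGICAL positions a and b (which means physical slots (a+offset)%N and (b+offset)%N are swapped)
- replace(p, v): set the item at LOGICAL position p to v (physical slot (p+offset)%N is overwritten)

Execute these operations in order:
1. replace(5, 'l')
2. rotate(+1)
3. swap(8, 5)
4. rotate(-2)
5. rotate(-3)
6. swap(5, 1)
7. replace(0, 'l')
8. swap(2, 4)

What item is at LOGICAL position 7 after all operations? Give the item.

Answer: D

Derivation:
After op 1 (replace(5, 'l')): offset=0, physical=[A,B,C,D,E,l,G,H,I], logical=[A,B,C,D,E,l,G,H,I]
After op 2 (rotate(+1)): offset=1, physical=[A,B,C,D,E,l,G,H,I], logical=[B,C,D,E,l,G,H,I,A]
After op 3 (swap(8, 5)): offset=1, physical=[G,B,C,D,E,l,A,H,I], logical=[B,C,D,E,l,A,H,I,G]
After op 4 (rotate(-2)): offset=8, physical=[G,B,C,D,E,l,A,H,I], logical=[I,G,B,C,D,E,l,A,H]
After op 5 (rotate(-3)): offset=5, physical=[G,B,C,D,E,l,A,H,I], logical=[l,A,H,I,G,B,C,D,E]
After op 6 (swap(5, 1)): offset=5, physical=[G,A,C,D,E,l,B,H,I], logical=[l,B,H,I,G,A,C,D,E]
After op 7 (replace(0, 'l')): offset=5, physical=[G,A,C,D,E,l,B,H,I], logical=[l,B,H,I,G,A,C,D,E]
After op 8 (swap(2, 4)): offset=5, physical=[H,A,C,D,E,l,B,G,I], logical=[l,B,G,I,H,A,C,D,E]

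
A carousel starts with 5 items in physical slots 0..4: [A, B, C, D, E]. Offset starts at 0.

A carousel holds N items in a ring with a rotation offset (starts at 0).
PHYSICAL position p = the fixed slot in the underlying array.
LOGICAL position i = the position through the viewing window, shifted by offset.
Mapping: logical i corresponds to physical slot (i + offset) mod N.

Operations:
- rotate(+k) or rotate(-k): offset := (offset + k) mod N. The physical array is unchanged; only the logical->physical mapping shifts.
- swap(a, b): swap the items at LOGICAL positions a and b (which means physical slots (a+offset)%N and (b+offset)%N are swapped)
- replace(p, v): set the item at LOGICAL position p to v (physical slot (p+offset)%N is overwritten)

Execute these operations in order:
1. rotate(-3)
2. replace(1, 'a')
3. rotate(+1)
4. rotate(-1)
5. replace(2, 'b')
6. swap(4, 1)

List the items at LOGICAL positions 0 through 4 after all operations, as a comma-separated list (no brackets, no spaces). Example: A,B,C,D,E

Answer: C,B,b,A,a

Derivation:
After op 1 (rotate(-3)): offset=2, physical=[A,B,C,D,E], logical=[C,D,E,A,B]
After op 2 (replace(1, 'a')): offset=2, physical=[A,B,C,a,E], logical=[C,a,E,A,B]
After op 3 (rotate(+1)): offset=3, physical=[A,B,C,a,E], logical=[a,E,A,B,C]
After op 4 (rotate(-1)): offset=2, physical=[A,B,C,a,E], logical=[C,a,E,A,B]
After op 5 (replace(2, 'b')): offset=2, physical=[A,B,C,a,b], logical=[C,a,b,A,B]
After op 6 (swap(4, 1)): offset=2, physical=[A,a,C,B,b], logical=[C,B,b,A,a]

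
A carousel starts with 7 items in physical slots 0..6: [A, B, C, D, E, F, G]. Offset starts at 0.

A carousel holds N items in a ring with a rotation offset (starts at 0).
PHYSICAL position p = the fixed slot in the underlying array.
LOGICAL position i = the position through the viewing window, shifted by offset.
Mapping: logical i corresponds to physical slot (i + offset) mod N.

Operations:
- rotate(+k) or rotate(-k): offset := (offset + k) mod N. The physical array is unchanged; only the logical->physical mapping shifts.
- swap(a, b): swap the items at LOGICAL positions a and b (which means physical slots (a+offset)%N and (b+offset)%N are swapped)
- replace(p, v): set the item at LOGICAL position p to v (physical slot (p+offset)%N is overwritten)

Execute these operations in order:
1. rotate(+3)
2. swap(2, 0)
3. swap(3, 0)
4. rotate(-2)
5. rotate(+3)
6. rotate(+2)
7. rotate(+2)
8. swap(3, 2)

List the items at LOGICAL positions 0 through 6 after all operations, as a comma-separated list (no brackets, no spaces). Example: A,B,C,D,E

After op 1 (rotate(+3)): offset=3, physical=[A,B,C,D,E,F,G], logical=[D,E,F,G,A,B,C]
After op 2 (swap(2, 0)): offset=3, physical=[A,B,C,F,E,D,G], logical=[F,E,D,G,A,B,C]
After op 3 (swap(3, 0)): offset=3, physical=[A,B,C,G,E,D,F], logical=[G,E,D,F,A,B,C]
After op 4 (rotate(-2)): offset=1, physical=[A,B,C,G,E,D,F], logical=[B,C,G,E,D,F,A]
After op 5 (rotate(+3)): offset=4, physical=[A,B,C,G,E,D,F], logical=[E,D,F,A,B,C,G]
After op 6 (rotate(+2)): offset=6, physical=[A,B,C,G,E,D,F], logical=[F,A,B,C,G,E,D]
After op 7 (rotate(+2)): offset=1, physical=[A,B,C,G,E,D,F], logical=[B,C,G,E,D,F,A]
After op 8 (swap(3, 2)): offset=1, physical=[A,B,C,E,G,D,F], logical=[B,C,E,G,D,F,A]

Answer: B,C,E,G,D,F,A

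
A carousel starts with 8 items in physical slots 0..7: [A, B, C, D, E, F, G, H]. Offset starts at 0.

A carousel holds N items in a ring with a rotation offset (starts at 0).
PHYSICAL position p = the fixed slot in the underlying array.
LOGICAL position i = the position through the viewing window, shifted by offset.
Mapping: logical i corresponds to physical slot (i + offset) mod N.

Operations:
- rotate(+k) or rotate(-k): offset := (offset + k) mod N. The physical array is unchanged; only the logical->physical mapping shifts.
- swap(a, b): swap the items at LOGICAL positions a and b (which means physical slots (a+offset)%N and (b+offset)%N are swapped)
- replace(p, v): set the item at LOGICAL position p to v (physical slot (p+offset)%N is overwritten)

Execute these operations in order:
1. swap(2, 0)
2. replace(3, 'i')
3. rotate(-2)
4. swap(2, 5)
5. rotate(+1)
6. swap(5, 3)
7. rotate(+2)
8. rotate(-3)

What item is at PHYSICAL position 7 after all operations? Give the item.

After op 1 (swap(2, 0)): offset=0, physical=[C,B,A,D,E,F,G,H], logical=[C,B,A,D,E,F,G,H]
After op 2 (replace(3, 'i')): offset=0, physical=[C,B,A,i,E,F,G,H], logical=[C,B,A,i,E,F,G,H]
After op 3 (rotate(-2)): offset=6, physical=[C,B,A,i,E,F,G,H], logical=[G,H,C,B,A,i,E,F]
After op 4 (swap(2, 5)): offset=6, physical=[i,B,A,C,E,F,G,H], logical=[G,H,i,B,A,C,E,F]
After op 5 (rotate(+1)): offset=7, physical=[i,B,A,C,E,F,G,H], logical=[H,i,B,A,C,E,F,G]
After op 6 (swap(5, 3)): offset=7, physical=[i,B,E,C,A,F,G,H], logical=[H,i,B,E,C,A,F,G]
After op 7 (rotate(+2)): offset=1, physical=[i,B,E,C,A,F,G,H], logical=[B,E,C,A,F,G,H,i]
After op 8 (rotate(-3)): offset=6, physical=[i,B,E,C,A,F,G,H], logical=[G,H,i,B,E,C,A,F]

Answer: H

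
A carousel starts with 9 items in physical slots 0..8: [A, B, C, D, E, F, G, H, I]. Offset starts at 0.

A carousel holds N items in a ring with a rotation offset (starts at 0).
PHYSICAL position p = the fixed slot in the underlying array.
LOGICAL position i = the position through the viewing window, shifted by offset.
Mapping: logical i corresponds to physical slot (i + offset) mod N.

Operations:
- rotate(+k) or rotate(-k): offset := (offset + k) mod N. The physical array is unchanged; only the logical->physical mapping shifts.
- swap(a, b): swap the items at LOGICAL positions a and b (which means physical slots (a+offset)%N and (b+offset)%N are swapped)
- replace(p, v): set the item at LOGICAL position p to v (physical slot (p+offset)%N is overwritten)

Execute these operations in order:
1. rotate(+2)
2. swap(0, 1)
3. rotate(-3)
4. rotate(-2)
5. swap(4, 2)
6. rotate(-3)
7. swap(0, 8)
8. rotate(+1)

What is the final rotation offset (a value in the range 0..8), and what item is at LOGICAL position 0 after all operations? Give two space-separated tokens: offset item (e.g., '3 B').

Answer: 4 E

Derivation:
After op 1 (rotate(+2)): offset=2, physical=[A,B,C,D,E,F,G,H,I], logical=[C,D,E,F,G,H,I,A,B]
After op 2 (swap(0, 1)): offset=2, physical=[A,B,D,C,E,F,G,H,I], logical=[D,C,E,F,G,H,I,A,B]
After op 3 (rotate(-3)): offset=8, physical=[A,B,D,C,E,F,G,H,I], logical=[I,A,B,D,C,E,F,G,H]
After op 4 (rotate(-2)): offset=6, physical=[A,B,D,C,E,F,G,H,I], logical=[G,H,I,A,B,D,C,E,F]
After op 5 (swap(4, 2)): offset=6, physical=[A,I,D,C,E,F,G,H,B], logical=[G,H,B,A,I,D,C,E,F]
After op 6 (rotate(-3)): offset=3, physical=[A,I,D,C,E,F,G,H,B], logical=[C,E,F,G,H,B,A,I,D]
After op 7 (swap(0, 8)): offset=3, physical=[A,I,C,D,E,F,G,H,B], logical=[D,E,F,G,H,B,A,I,C]
After op 8 (rotate(+1)): offset=4, physical=[A,I,C,D,E,F,G,H,B], logical=[E,F,G,H,B,A,I,C,D]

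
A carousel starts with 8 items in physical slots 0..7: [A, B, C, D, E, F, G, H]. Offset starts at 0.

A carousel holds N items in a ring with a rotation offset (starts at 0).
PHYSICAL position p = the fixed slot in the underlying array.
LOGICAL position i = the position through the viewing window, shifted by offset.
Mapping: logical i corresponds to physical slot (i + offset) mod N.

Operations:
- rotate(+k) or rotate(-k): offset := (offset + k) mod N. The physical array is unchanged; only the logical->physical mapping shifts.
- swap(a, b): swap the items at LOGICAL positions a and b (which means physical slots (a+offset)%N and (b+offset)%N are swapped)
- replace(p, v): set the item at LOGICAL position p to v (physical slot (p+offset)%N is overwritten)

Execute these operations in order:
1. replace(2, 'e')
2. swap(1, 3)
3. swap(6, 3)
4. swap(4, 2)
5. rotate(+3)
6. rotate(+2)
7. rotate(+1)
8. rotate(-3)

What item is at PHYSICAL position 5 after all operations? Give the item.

After op 1 (replace(2, 'e')): offset=0, physical=[A,B,e,D,E,F,G,H], logical=[A,B,e,D,E,F,G,H]
After op 2 (swap(1, 3)): offset=0, physical=[A,D,e,B,E,F,G,H], logical=[A,D,e,B,E,F,G,H]
After op 3 (swap(6, 3)): offset=0, physical=[A,D,e,G,E,F,B,H], logical=[A,D,e,G,E,F,B,H]
After op 4 (swap(4, 2)): offset=0, physical=[A,D,E,G,e,F,B,H], logical=[A,D,E,G,e,F,B,H]
After op 5 (rotate(+3)): offset=3, physical=[A,D,E,G,e,F,B,H], logical=[G,e,F,B,H,A,D,E]
After op 6 (rotate(+2)): offset=5, physical=[A,D,E,G,e,F,B,H], logical=[F,B,H,A,D,E,G,e]
After op 7 (rotate(+1)): offset=6, physical=[A,D,E,G,e,F,B,H], logical=[B,H,A,D,E,G,e,F]
After op 8 (rotate(-3)): offset=3, physical=[A,D,E,G,e,F,B,H], logical=[G,e,F,B,H,A,D,E]

Answer: F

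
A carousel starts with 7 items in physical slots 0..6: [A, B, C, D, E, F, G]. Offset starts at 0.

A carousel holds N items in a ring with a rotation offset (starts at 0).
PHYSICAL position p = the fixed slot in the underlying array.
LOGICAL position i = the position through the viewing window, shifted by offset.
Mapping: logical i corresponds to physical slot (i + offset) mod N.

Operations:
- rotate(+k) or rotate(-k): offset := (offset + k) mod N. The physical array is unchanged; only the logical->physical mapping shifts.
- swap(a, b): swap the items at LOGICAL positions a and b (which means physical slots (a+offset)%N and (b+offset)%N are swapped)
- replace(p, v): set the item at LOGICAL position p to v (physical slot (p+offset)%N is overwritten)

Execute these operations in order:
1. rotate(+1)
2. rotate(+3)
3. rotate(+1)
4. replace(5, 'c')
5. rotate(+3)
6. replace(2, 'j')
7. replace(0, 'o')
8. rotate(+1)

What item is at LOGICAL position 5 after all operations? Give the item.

After op 1 (rotate(+1)): offset=1, physical=[A,B,C,D,E,F,G], logical=[B,C,D,E,F,G,A]
After op 2 (rotate(+3)): offset=4, physical=[A,B,C,D,E,F,G], logical=[E,F,G,A,B,C,D]
After op 3 (rotate(+1)): offset=5, physical=[A,B,C,D,E,F,G], logical=[F,G,A,B,C,D,E]
After op 4 (replace(5, 'c')): offset=5, physical=[A,B,C,c,E,F,G], logical=[F,G,A,B,C,c,E]
After op 5 (rotate(+3)): offset=1, physical=[A,B,C,c,E,F,G], logical=[B,C,c,E,F,G,A]
After op 6 (replace(2, 'j')): offset=1, physical=[A,B,C,j,E,F,G], logical=[B,C,j,E,F,G,A]
After op 7 (replace(0, 'o')): offset=1, physical=[A,o,C,j,E,F,G], logical=[o,C,j,E,F,G,A]
After op 8 (rotate(+1)): offset=2, physical=[A,o,C,j,E,F,G], logical=[C,j,E,F,G,A,o]

Answer: A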